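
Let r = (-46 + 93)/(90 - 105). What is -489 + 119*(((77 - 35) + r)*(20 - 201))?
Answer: -12564572/15 ≈ -8.3764e+5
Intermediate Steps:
r = -47/15 (r = 47/(-15) = 47*(-1/15) = -47/15 ≈ -3.1333)
-489 + 119*(((77 - 35) + r)*(20 - 201)) = -489 + 119*(((77 - 35) - 47/15)*(20 - 201)) = -489 + 119*((42 - 47/15)*(-181)) = -489 + 119*((583/15)*(-181)) = -489 + 119*(-105523/15) = -489 - 12557237/15 = -12564572/15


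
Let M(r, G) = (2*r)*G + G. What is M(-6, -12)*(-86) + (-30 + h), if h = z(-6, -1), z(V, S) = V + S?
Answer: -11389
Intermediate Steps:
z(V, S) = S + V
h = -7 (h = -1 - 6 = -7)
M(r, G) = G + 2*G*r (M(r, G) = 2*G*r + G = G + 2*G*r)
M(-6, -12)*(-86) + (-30 + h) = -12*(1 + 2*(-6))*(-86) + (-30 - 7) = -12*(1 - 12)*(-86) - 37 = -12*(-11)*(-86) - 37 = 132*(-86) - 37 = -11352 - 37 = -11389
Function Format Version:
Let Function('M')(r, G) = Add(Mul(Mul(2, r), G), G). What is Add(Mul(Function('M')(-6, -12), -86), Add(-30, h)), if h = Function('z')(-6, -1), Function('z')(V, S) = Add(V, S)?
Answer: -11389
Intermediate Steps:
Function('z')(V, S) = Add(S, V)
h = -7 (h = Add(-1, -6) = -7)
Function('M')(r, G) = Add(G, Mul(2, G, r)) (Function('M')(r, G) = Add(Mul(2, G, r), G) = Add(G, Mul(2, G, r)))
Add(Mul(Function('M')(-6, -12), -86), Add(-30, h)) = Add(Mul(Mul(-12, Add(1, Mul(2, -6))), -86), Add(-30, -7)) = Add(Mul(Mul(-12, Add(1, -12)), -86), -37) = Add(Mul(Mul(-12, -11), -86), -37) = Add(Mul(132, -86), -37) = Add(-11352, -37) = -11389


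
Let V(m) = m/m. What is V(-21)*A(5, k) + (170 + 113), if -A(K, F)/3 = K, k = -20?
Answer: 268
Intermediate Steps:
A(K, F) = -3*K
V(m) = 1
V(-21)*A(5, k) + (170 + 113) = 1*(-3*5) + (170 + 113) = 1*(-15) + 283 = -15 + 283 = 268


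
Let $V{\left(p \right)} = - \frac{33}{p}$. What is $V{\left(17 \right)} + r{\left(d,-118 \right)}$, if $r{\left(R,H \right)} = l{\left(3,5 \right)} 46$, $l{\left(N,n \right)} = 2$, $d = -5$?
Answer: $\frac{1531}{17} \approx 90.059$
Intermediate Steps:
$r{\left(R,H \right)} = 92$ ($r{\left(R,H \right)} = 2 \cdot 46 = 92$)
$V{\left(17 \right)} + r{\left(d,-118 \right)} = - \frac{33}{17} + 92 = \frac{1531}{17}$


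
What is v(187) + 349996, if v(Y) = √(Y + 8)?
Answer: 349996 + √195 ≈ 3.5001e+5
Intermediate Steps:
v(Y) = √(8 + Y)
v(187) + 349996 = √(8 + 187) + 349996 = √195 + 349996 = 349996 + √195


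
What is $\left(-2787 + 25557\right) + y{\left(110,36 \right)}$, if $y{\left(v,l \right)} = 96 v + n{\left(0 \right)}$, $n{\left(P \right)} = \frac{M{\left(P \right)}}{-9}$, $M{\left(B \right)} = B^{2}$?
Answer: $33330$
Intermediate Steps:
$n{\left(P \right)} = - \frac{P^{2}}{9}$ ($n{\left(P \right)} = \frac{P^{2}}{-9} = P^{2} \left(- \frac{1}{9}\right) = - \frac{P^{2}}{9}$)
$y{\left(v,l \right)} = 96 v$ ($y{\left(v,l \right)} = 96 v - \frac{0^{2}}{9} = 96 v - 0 = 96 v + 0 = 96 v$)
$\left(-2787 + 25557\right) + y{\left(110,36 \right)} = \left(-2787 + 25557\right) + 96 \cdot 110 = 22770 + 10560 = 33330$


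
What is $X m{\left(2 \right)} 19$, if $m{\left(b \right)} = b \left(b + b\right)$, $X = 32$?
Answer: $4864$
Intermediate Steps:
$m{\left(b \right)} = 2 b^{2}$ ($m{\left(b \right)} = b 2 b = 2 b^{2}$)
$X m{\left(2 \right)} 19 = 32 \cdot 2 \cdot 2^{2} \cdot 19 = 32 \cdot 2 \cdot 4 \cdot 19 = 32 \cdot 8 \cdot 19 = 256 \cdot 19 = 4864$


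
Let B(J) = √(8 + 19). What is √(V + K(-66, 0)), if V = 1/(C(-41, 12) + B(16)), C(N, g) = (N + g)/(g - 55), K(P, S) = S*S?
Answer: √43/√(29 + 129*√3) ≈ 0.41272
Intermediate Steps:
K(P, S) = S²
C(N, g) = (N + g)/(-55 + g)
B(J) = 3*√3 (B(J) = √27 = 3*√3)
V = 1/(29/43 + 3*√3) (V = 1/((-41 + 12)/(-55 + 12) + 3*√3) = 1/(-29/(-43) + 3*√3) = 1/(-1/43*(-29) + 3*√3) = 1/(29/43 + 3*√3) ≈ 0.17034)
√(V + K(-66, 0)) = √((-1247/49082 + 5547*√3/49082) + 0²) = √((-1247/49082 + 5547*√3/49082) + 0) = √(-1247/49082 + 5547*√3/49082)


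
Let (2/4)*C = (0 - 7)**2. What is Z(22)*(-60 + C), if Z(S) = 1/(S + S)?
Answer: 19/22 ≈ 0.86364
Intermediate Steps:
C = 98 (C = 2*(0 - 7)**2 = 2*(-7)**2 = 2*49 = 98)
Z(S) = 1/(2*S)
Z(22)*(-60 + C) = ((1/2)/22)*(-60 + 98) = ((1/2)*(1/22))*38 = (1/44)*38 = 19/22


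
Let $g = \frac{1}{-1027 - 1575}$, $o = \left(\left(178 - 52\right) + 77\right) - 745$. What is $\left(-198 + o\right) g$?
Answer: $\frac{370}{1301} \approx 0.2844$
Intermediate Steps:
$o = -542$ ($o = \left(126 + 77\right) - 745 = 203 - 745 = -542$)
$g = - \frac{1}{2602}$ ($g = \frac{1}{-2602} = - \frac{1}{2602} \approx -0.00038432$)
$\left(-198 + o\right) g = \left(-198 - 542\right) \left(- \frac{1}{2602}\right) = \left(-740\right) \left(- \frac{1}{2602}\right) = \frac{370}{1301}$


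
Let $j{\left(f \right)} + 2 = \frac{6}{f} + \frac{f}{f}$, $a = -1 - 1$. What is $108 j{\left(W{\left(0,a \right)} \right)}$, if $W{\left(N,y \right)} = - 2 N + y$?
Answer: $-432$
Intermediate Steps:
$a = -2$
$W{\left(N,y \right)} = y - 2 N$
$j{\left(f \right)} = -1 + \frac{6}{f}$ ($j{\left(f \right)} = -2 + \left(\frac{6}{f} + \frac{f}{f}\right) = -2 + \left(\frac{6}{f} + 1\right) = -2 + \left(1 + \frac{6}{f}\right) = -1 + \frac{6}{f}$)
$108 j{\left(W{\left(0,a \right)} \right)} = 108 \frac{6 - \left(-2 - 0\right)}{-2 - 0} = 108 \frac{6 - \left(-2 + 0\right)}{-2 + 0} = 108 \frac{6 - -2}{-2} = 108 \left(- \frac{6 + 2}{2}\right) = 108 \left(\left(- \frac{1}{2}\right) 8\right) = 108 \left(-4\right) = -432$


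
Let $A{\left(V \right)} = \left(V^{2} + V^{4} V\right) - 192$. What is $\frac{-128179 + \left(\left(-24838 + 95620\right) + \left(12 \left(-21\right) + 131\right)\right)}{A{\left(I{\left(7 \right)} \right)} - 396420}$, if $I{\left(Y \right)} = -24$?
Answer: $\frac{28759}{4179330} \approx 0.0068812$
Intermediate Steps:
$A{\left(V \right)} = -192 + V^{2} + V^{5}$ ($A{\left(V \right)} = \left(V^{2} + V^{5}\right) - 192 = -192 + V^{2} + V^{5}$)
$\frac{-128179 + \left(\left(-24838 + 95620\right) + \left(12 \left(-21\right) + 131\right)\right)}{A{\left(I{\left(7 \right)} \right)} - 396420} = \frac{-128179 + \left(\left(-24838 + 95620\right) + \left(12 \left(-21\right) + 131\right)\right)}{\left(-192 + \left(-24\right)^{2} + \left(-24\right)^{5}\right) - 396420} = \frac{-128179 + \left(70782 + \left(-252 + 131\right)\right)}{\left(-192 + 576 - 7962624\right) - 396420} = \frac{-128179 + \left(70782 - 121\right)}{-7962240 - 396420} = \frac{-128179 + 70661}{-8358660} = \left(-57518\right) \left(- \frac{1}{8358660}\right) = \frac{28759}{4179330}$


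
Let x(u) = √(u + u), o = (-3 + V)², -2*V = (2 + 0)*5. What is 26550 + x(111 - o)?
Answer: 26550 + √94 ≈ 26560.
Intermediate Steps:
V = -5 (V = -(2 + 0)*5/2 = -5 ≈ -5.0000)
o = 64 (o = (-3 - 5)² = (-8)² = 64)
x(u) = √2*√u (x(u) = √(2*u) = √2*√u)
26550 + x(111 - o) = 26550 + √2*√(111 - 1*64) = 26550 + √2*√(111 - 64) = 26550 + √2*√47 = 26550 + √94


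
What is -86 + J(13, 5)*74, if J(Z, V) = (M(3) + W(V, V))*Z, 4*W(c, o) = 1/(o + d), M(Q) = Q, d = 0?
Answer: 28481/10 ≈ 2848.1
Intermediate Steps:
W(c, o) = 1/(4*o) (W(c, o) = 1/(4*(o + 0)) = 1/(4*o))
J(Z, V) = Z*(3 + 1/(4*V)) (J(Z, V) = (3 + 1/(4*V))*Z = Z*(3 + 1/(4*V)))
-86 + J(13, 5)*74 = -86 + (3*13 + (¼)*13/5)*74 = -86 + (39 + (¼)*13*(⅕))*74 = -86 + (39 + 13/20)*74 = -86 + (793/20)*74 = -86 + 29341/10 = 28481/10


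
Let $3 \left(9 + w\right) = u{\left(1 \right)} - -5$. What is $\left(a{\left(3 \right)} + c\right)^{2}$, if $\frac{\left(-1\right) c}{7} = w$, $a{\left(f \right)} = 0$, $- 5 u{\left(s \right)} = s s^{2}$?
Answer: $\frac{67081}{25} \approx 2683.2$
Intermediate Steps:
$u{\left(s \right)} = - \frac{s^{3}}{5}$ ($u{\left(s \right)} = - \frac{s s^{2}}{5} = - \frac{s^{3}}{5}$)
$w = - \frac{37}{5}$ ($w = -9 + \frac{- \frac{1^{3}}{5} - -5}{3} = -9 + \frac{\left(- \frac{1}{5}\right) 1 + 5}{3} = -9 + \frac{- \frac{1}{5} + 5}{3} = -9 + \frac{1}{3} \cdot \frac{24}{5} = -9 + \frac{8}{5} = - \frac{37}{5} \approx -7.4$)
$c = \frac{259}{5}$ ($c = \left(-7\right) \left(- \frac{37}{5}\right) = \frac{259}{5} \approx 51.8$)
$\left(a{\left(3 \right)} + c\right)^{2} = \left(0 + \frac{259}{5}\right)^{2} = \left(\frac{259}{5}\right)^{2} = \frac{67081}{25}$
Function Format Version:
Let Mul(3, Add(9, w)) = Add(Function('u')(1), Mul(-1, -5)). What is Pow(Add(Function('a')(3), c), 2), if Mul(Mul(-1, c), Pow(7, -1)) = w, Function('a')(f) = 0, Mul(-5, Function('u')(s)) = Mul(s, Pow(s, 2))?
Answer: Rational(67081, 25) ≈ 2683.2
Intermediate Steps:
Function('u')(s) = Mul(Rational(-1, 5), Pow(s, 3)) (Function('u')(s) = Mul(Rational(-1, 5), Mul(s, Pow(s, 2))) = Mul(Rational(-1, 5), Pow(s, 3)))
w = Rational(-37, 5) (w = Add(-9, Mul(Rational(1, 3), Add(Mul(Rational(-1, 5), Pow(1, 3)), Mul(-1, -5)))) = Add(-9, Mul(Rational(1, 3), Add(Mul(Rational(-1, 5), 1), 5))) = Add(-9, Mul(Rational(1, 3), Add(Rational(-1, 5), 5))) = Add(-9, Mul(Rational(1, 3), Rational(24, 5))) = Add(-9, Rational(8, 5)) = Rational(-37, 5) ≈ -7.4000)
c = Rational(259, 5) (c = Mul(-7, Rational(-37, 5)) = Rational(259, 5) ≈ 51.800)
Pow(Add(Function('a')(3), c), 2) = Pow(Add(0, Rational(259, 5)), 2) = Pow(Rational(259, 5), 2) = Rational(67081, 25)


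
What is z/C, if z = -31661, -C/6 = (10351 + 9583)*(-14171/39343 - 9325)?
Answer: -1245638723/43881230012184 ≈ -2.8387e-5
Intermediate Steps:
C = 43881230012184/39343 (C = -6*(10351 + 9583)*(-14171/39343 - 9325) = -119604*(-14171*1/39343 - 9325) = -119604*(-14171/39343 - 9325) = -119604*(-366887646)/39343 = -6*(-7313538335364/39343) = 43881230012184/39343 ≈ 1.1154e+9)
z/C = -31661/43881230012184/39343 = -31661*39343/43881230012184 = -1245638723/43881230012184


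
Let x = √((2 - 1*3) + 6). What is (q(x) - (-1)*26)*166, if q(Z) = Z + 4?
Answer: 4980 + 166*√5 ≈ 5351.2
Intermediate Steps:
x = √5 (x = √((2 - 3) + 6) = √(-1 + 6) = √5 ≈ 2.2361)
q(Z) = 4 + Z
(q(x) - (-1)*26)*166 = ((4 + √5) - (-1)*26)*166 = ((4 + √5) - 1*(-26))*166 = ((4 + √5) + 26)*166 = (30 + √5)*166 = 4980 + 166*√5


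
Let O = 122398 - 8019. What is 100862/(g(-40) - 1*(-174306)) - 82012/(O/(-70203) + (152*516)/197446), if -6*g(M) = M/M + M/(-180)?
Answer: 5350086242693466126576/80371162857055697 ≈ 66567.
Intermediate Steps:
g(M) = -⅙ + M/1080 (g(M) = -(M/M + M/(-180))/6 = -(1 + M*(-1/180))/6 = -(1 - M/180)/6 = -⅙ + M/1080)
O = 114379
100862/(g(-40) - 1*(-174306)) - 82012/(O/(-70203) + (152*516)/197446) = 100862/((-⅙ + (1/1080)*(-40)) - 1*(-174306)) - 82012/(114379/(-70203) + (152*516)/197446) = 100862/((-⅙ - 1/27) + 174306) - 82012/(114379*(-1/70203) + 78432*(1/197446)) = 100862/(-11/54 + 174306) - 82012/(-114379/70203 + 39216/98723) = 100862/(9412513/54) - 82012/(-8538757169/6930650769) = 100862*(54/9412513) - 82012*(-6930650769/8538757169) = 5446548/9412513 + 568396530867228/8538757169 = 5350086242693466126576/80371162857055697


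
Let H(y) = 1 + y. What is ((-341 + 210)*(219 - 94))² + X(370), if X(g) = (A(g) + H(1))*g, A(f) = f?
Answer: 268278265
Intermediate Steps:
X(g) = g*(2 + g) (X(g) = (g + (1 + 1))*g = (g + 2)*g = (2 + g)*g = g*(2 + g))
((-341 + 210)*(219 - 94))² + X(370) = ((-341 + 210)*(219 - 94))² + 370*(2 + 370) = (-131*125)² + 370*372 = (-16375)² + 137640 = 268140625 + 137640 = 268278265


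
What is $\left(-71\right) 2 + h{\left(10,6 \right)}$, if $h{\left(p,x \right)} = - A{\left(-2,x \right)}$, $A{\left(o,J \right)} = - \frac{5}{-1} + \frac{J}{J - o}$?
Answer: $- \frac{591}{4} \approx -147.75$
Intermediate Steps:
$A{\left(o,J \right)} = 5 + \frac{J}{J - o}$ ($A{\left(o,J \right)} = \left(-5\right) \left(-1\right) + \frac{J}{J - o} = 5 + \frac{J}{J - o}$)
$h{\left(p,x \right)} = - \frac{10 + 6 x}{2 + x}$ ($h{\left(p,x \right)} = - \frac{\left(-5\right) \left(-2\right) + 6 x}{x - -2} = - \frac{10 + 6 x}{x + 2} = - \frac{10 + 6 x}{2 + x}$)
$\left(-71\right) 2 + h{\left(10,6 \right)} = \left(-71\right) 2 + \frac{2 \left(-5 - 18\right)}{2 + 6} = -142 + \frac{2 \left(-5 - 18\right)}{8} = -142 + 2 \cdot \frac{1}{8} \left(-23\right) = -142 - \frac{23}{4} = - \frac{591}{4}$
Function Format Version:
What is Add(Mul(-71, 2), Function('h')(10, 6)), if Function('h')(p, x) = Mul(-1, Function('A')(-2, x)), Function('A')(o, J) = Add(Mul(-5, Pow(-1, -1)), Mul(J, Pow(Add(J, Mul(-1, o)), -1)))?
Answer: Rational(-591, 4) ≈ -147.75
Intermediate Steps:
Function('A')(o, J) = Add(5, Mul(J, Pow(Add(J, Mul(-1, o)), -1))) (Function('A')(o, J) = Add(Mul(-5, -1), Mul(J, Pow(Add(J, Mul(-1, o)), -1))) = Add(5, Mul(J, Pow(Add(J, Mul(-1, o)), -1))))
Function('h')(p, x) = Mul(-1, Pow(Add(2, x), -1), Add(10, Mul(6, x))) (Function('h')(p, x) = Mul(-1, Mul(Pow(Add(x, Mul(-1, -2)), -1), Add(Mul(-5, -2), Mul(6, x)))) = Mul(-1, Mul(Pow(Add(x, 2), -1), Add(10, Mul(6, x)))) = Mul(-1, Mul(Pow(Add(2, x), -1), Add(10, Mul(6, x)))) = Mul(-1, Pow(Add(2, x), -1), Add(10, Mul(6, x))))
Add(Mul(-71, 2), Function('h')(10, 6)) = Add(Mul(-71, 2), Mul(2, Pow(Add(2, 6), -1), Add(-5, Mul(-3, 6)))) = Add(-142, Mul(2, Pow(8, -1), Add(-5, -18))) = Add(-142, Mul(2, Rational(1, 8), -23)) = Add(-142, Rational(-23, 4)) = Rational(-591, 4)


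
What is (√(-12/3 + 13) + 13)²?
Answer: 256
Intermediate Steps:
(√(-12/3 + 13) + 13)² = (√(-12*⅓ + 13) + 13)² = (√(-4 + 13) + 13)² = (√9 + 13)² = (3 + 13)² = 16² = 256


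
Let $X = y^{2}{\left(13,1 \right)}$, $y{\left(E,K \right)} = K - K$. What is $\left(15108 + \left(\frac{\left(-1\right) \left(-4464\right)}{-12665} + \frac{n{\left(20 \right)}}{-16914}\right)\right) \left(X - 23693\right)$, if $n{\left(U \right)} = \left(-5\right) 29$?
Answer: $- \frac{76677627226944637}{214215810} \approx -3.5795 \cdot 10^{8}$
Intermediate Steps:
$y{\left(E,K \right)} = 0$
$n{\left(U \right)} = -145$
$X = 0$ ($X = 0^{2} = 0$)
$\left(15108 + \left(\frac{\left(-1\right) \left(-4464\right)}{-12665} + \frac{n{\left(20 \right)}}{-16914}\right)\right) \left(X - 23693\right) = \left(15108 + \left(\frac{\left(-1\right) \left(-4464\right)}{-12665} - \frac{145}{-16914}\right)\right) \left(0 - 23693\right) = \left(15108 + \left(4464 \left(- \frac{1}{12665}\right) - - \frac{145}{16914}\right)\right) \left(-23693\right) = \left(15108 + \left(- \frac{4464}{12665} + \frac{145}{16914}\right)\right) \left(-23693\right) = \left(15108 - \frac{73667671}{214215810}\right) \left(-23693\right) = \frac{3236298789809}{214215810} \left(-23693\right) = - \frac{76677627226944637}{214215810}$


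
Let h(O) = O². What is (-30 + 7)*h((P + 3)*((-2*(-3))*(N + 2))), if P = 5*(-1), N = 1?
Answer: -29808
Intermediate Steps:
P = -5
(-30 + 7)*h((P + 3)*((-2*(-3))*(N + 2))) = (-30 + 7)*((-5 + 3)*((-2*(-3))*(1 + 2)))² = -23*(-12*3)² = -23*(-2*18)² = -23*(-36)² = -23*1296 = -29808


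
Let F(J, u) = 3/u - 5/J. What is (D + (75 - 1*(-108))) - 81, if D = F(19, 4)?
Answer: 7789/76 ≈ 102.49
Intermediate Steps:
F(J, u) = -5/J + 3/u
D = 37/76 (D = -5/19 + 3/4 = -5*1/19 + 3*(¼) = -5/19 + ¾ = 37/76 ≈ 0.48684)
(D + (75 - 1*(-108))) - 81 = (37/76 + (75 - 1*(-108))) - 81 = (37/76 + (75 + 108)) - 81 = (37/76 + 183) - 81 = 13945/76 - 81 = 7789/76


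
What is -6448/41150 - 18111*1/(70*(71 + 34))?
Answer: -5284403/2016350 ≈ -2.6208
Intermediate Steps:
-6448/41150 - 18111*1/(70*(71 + 34)) = -6448*1/41150 - 18111/(70*105) = -3224/20575 - 18111/7350 = -3224/20575 - 18111*1/7350 = -3224/20575 - 6037/2450 = -5284403/2016350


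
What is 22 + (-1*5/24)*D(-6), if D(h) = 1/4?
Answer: 2107/96 ≈ 21.948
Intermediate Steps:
D(h) = ¼
22 + (-1*5/24)*D(-6) = 22 + (-1*5/24)*(¼) = 22 - 5*1/24*(¼) = 22 - 5/24*¼ = 22 - 5/96 = 2107/96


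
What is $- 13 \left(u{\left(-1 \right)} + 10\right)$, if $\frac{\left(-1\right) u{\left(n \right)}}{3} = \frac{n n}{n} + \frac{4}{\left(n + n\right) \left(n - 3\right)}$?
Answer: $- \frac{299}{2} \approx -149.5$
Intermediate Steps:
$u{\left(n \right)} = - 3 n - \frac{6}{n \left(-3 + n\right)}$ ($u{\left(n \right)} = - 3 \left(\frac{n n}{n} + \frac{4}{\left(n + n\right) \left(n - 3\right)}\right) = - 3 \left(\frac{n^{2}}{n} + \frac{4}{2 n \left(-3 + n\right)}\right) = - 3 \left(n + \frac{4}{2 n \left(-3 + n\right)}\right) = - 3 \left(n + 4 \frac{1}{2 n \left(-3 + n\right)}\right) = - 3 \left(n + \frac{2}{n \left(-3 + n\right)}\right) = - 3 n - \frac{6}{n \left(-3 + n\right)}$)
$- 13 \left(u{\left(-1 \right)} + 10\right) = - 13 \left(\frac{3 \left(-2 - \left(-1\right)^{3} + 3 \left(-1\right)^{2}\right)}{\left(-1\right) \left(-3 - 1\right)} + 10\right) = - 13 \left(3 \left(-1\right) \frac{1}{-4} \left(-2 - -1 + 3 \cdot 1\right) + 10\right) = - 13 \left(3 \left(-1\right) \left(- \frac{1}{4}\right) \left(-2 + 1 + 3\right) + 10\right) = - 13 \left(3 \left(-1\right) \left(- \frac{1}{4}\right) 2 + 10\right) = - 13 \left(\frac{3}{2} + 10\right) = \left(-13\right) \frac{23}{2} = - \frac{299}{2}$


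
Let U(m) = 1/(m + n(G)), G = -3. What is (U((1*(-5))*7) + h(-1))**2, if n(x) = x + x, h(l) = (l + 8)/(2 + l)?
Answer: 81796/1681 ≈ 48.659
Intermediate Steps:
h(l) = (8 + l)/(2 + l)
n(x) = 2*x
U(m) = 1/(-6 + m) (U(m) = 1/(m + 2*(-3)) = 1/(m - 6) = 1/(-6 + m))
(U((1*(-5))*7) + h(-1))**2 = (1/(-6 + (1*(-5))*7) + (8 - 1)/(2 - 1))**2 = (1/(-6 - 5*7) + 7/1)**2 = (1/(-6 - 35) + 1*7)**2 = (1/(-41) + 7)**2 = (-1/41 + 7)**2 = (286/41)**2 = 81796/1681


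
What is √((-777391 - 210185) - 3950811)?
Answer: I*√4938387 ≈ 2222.3*I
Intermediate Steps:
√((-777391 - 210185) - 3950811) = √(-987576 - 3950811) = √(-4938387) = I*√4938387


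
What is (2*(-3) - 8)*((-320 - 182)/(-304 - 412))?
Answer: -1757/179 ≈ -9.8156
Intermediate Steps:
(2*(-3) - 8)*((-320 - 182)/(-304 - 412)) = (-6 - 8)*(-502/(-716)) = -(-7028)*(-1)/716 = -14*251/358 = -1757/179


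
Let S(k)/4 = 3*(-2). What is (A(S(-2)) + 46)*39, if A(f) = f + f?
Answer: -78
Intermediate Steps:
S(k) = -24 (S(k) = 4*(3*(-2)) = 4*(-6) = -24)
A(f) = 2*f
(A(S(-2)) + 46)*39 = (2*(-24) + 46)*39 = (-48 + 46)*39 = -2*39 = -78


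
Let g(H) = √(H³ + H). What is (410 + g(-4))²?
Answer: 168032 + 1640*I*√17 ≈ 1.6803e+5 + 6761.9*I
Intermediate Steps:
g(H) = √(H + H³)
(410 + g(-4))² = (410 + √(-4 + (-4)³))² = (410 + √(-4 - 64))² = (410 + √(-68))² = (410 + 2*I*√17)²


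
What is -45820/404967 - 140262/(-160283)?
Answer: 49457314294/64909325661 ≈ 0.76194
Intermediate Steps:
-45820/404967 - 140262/(-160283) = -45820*1/404967 - 140262*(-1/160283) = -45820/404967 + 140262/160283 = 49457314294/64909325661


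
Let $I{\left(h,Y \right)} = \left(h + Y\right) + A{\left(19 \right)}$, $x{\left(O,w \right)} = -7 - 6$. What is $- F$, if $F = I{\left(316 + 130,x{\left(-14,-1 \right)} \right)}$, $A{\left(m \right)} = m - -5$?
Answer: $-457$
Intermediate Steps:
$x{\left(O,w \right)} = -13$
$A{\left(m \right)} = 5 + m$ ($A{\left(m \right)} = m + 5 = 5 + m$)
$I{\left(h,Y \right)} = 24 + Y + h$ ($I{\left(h,Y \right)} = \left(h + Y\right) + \left(5 + 19\right) = \left(Y + h\right) + 24 = 24 + Y + h$)
$F = 457$ ($F = 24 - 13 + \left(316 + 130\right) = 24 - 13 + 446 = 457$)
$- F = \left(-1\right) 457 = -457$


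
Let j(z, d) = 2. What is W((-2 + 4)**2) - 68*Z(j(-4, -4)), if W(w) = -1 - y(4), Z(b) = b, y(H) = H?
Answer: -141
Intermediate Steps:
W(w) = -5 (W(w) = -1 - 1*4 = -1 - 4 = -5)
W((-2 + 4)**2) - 68*Z(j(-4, -4)) = -5 - 68*2 = -5 - 136 = -141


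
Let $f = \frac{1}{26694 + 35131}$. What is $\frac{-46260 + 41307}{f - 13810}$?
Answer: $\frac{7851775}{21892391} \approx 0.35865$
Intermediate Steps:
$f = \frac{1}{61825} \approx 1.6175 \cdot 10^{-5}$
$\frac{-46260 + 41307}{f - 13810} = \frac{-46260 + 41307}{\frac{1}{61825} - 13810} = - \frac{4953}{- \frac{853803249}{61825}} = \left(-4953\right) \left(- \frac{61825}{853803249}\right) = \frac{7851775}{21892391}$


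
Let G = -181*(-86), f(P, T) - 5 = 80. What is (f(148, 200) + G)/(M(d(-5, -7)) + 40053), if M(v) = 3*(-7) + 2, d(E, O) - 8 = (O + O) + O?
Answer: 423/1082 ≈ 0.39094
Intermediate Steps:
f(P, T) = 85 (f(P, T) = 5 + 80 = 85)
d(E, O) = 8 + 3*O (d(E, O) = 8 + ((O + O) + O) = 8 + (2*O + O) = 8 + 3*O)
G = 15566
M(v) = -19 (M(v) = -21 + 2 = -19)
(f(148, 200) + G)/(M(d(-5, -7)) + 40053) = (85 + 15566)/(-19 + 40053) = 15651/40034 = 15651*(1/40034) = 423/1082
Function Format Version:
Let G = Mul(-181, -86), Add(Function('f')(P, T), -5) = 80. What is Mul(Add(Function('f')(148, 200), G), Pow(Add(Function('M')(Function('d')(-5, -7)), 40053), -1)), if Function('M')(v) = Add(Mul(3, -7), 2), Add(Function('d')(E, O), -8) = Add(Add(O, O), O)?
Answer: Rational(423, 1082) ≈ 0.39094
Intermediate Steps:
Function('f')(P, T) = 85 (Function('f')(P, T) = Add(5, 80) = 85)
Function('d')(E, O) = Add(8, Mul(3, O)) (Function('d')(E, O) = Add(8, Add(Add(O, O), O)) = Add(8, Add(Mul(2, O), O)) = Add(8, Mul(3, O)))
G = 15566
Function('M')(v) = -19 (Function('M')(v) = Add(-21, 2) = -19)
Mul(Add(Function('f')(148, 200), G), Pow(Add(Function('M')(Function('d')(-5, -7)), 40053), -1)) = Mul(Add(85, 15566), Pow(Add(-19, 40053), -1)) = Mul(15651, Pow(40034, -1)) = Mul(15651, Rational(1, 40034)) = Rational(423, 1082)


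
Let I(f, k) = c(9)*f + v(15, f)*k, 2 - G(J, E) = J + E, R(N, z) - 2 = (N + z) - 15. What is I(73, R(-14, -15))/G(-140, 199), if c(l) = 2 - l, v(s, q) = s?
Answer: 1141/57 ≈ 20.018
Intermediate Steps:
R(N, z) = -13 + N + z (R(N, z) = 2 + ((N + z) - 15) = 2 + (-15 + N + z) = -13 + N + z)
G(J, E) = 2 - E - J (G(J, E) = 2 - (J + E) = 2 - (E + J) = 2 + (-E - J) = 2 - E - J)
I(f, k) = -7*f + 15*k (I(f, k) = (2 - 1*9)*f + 15*k = (2 - 9)*f + 15*k = -7*f + 15*k)
I(73, R(-14, -15))/G(-140, 199) = (-7*73 + 15*(-13 - 14 - 15))/(2 - 1*199 - 1*(-140)) = (-511 + 15*(-42))/(2 - 199 + 140) = (-511 - 630)/(-57) = -1141*(-1/57) = 1141/57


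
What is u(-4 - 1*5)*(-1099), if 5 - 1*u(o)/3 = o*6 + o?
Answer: -224196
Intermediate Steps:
u(o) = 15 - 21*o (u(o) = 15 - 3*(o*6 + o) = 15 - 3*(6*o + o) = 15 - 21*o)
u(-4 - 1*5)*(-1099) = (15 - 21*(-4 - 1*5))*(-1099) = (15 - 21*(-4 - 5))*(-1099) = (15 - 21*(-9))*(-1099) = (15 + 189)*(-1099) = 204*(-1099) = -224196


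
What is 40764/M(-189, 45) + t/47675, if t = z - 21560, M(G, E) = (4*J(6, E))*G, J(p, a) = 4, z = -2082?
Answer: -167909759/12014100 ≈ -13.976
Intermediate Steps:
M(G, E) = 16*G (M(G, E) = (4*4)*G = 16*G)
t = -23642 (t = -2082 - 21560 = -23642)
40764/M(-189, 45) + t/47675 = 40764/((16*(-189))) - 23642/47675 = 40764/(-3024) - 23642*1/47675 = 40764*(-1/3024) - 23642/47675 = -3397/252 - 23642/47675 = -167909759/12014100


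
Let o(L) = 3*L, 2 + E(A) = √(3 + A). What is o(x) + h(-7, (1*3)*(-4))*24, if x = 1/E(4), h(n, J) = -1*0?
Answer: 2 + √7 ≈ 4.6458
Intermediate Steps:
E(A) = -2 + √(3 + A)
h(n, J) = 0
x = 1/(-2 + √7) (x = 1/(-2 + √(3 + 4)) = 1/(-2 + √7) ≈ 1.5486)
o(x) + h(-7, (1*3)*(-4))*24 = 3*(⅔ + √7/3) + 0*24 = (2 + √7) + 0 = 2 + √7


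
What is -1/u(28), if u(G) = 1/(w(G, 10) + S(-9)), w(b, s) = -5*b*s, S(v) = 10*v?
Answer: 1490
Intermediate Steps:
w(b, s) = -5*b*s
u(G) = 1/(-90 - 50*G) (u(G) = 1/(-5*G*10 + 10*(-9)) = 1/(-50*G - 90) = 1/(-90 - 50*G))
-1/u(28) = -1/((-1/(90 + 50*28))) = -1/((-1/(90 + 1400))) = -1/((-1/1490)) = -1/((-1*1/1490)) = -1/(-1/1490) = -1*(-1490) = 1490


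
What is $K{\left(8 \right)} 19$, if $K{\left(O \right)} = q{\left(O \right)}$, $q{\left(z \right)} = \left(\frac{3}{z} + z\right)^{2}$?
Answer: $\frac{85291}{64} \approx 1332.7$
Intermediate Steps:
$q{\left(z \right)} = \left(z + \frac{3}{z}\right)^{2}$
$K{\left(O \right)} = \frac{\left(3 + O^{2}\right)^{2}}{O^{2}}$
$K{\left(8 \right)} 19 = \frac{\left(3 + 8^{2}\right)^{2}}{64} \cdot 19 = \frac{\left(3 + 64\right)^{2}}{64} \cdot 19 = \frac{67^{2}}{64} \cdot 19 = \frac{1}{64} \cdot 4489 \cdot 19 = \frac{4489}{64} \cdot 19 = \frac{85291}{64}$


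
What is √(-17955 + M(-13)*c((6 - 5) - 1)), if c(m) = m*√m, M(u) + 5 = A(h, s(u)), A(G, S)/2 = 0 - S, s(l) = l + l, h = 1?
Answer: 3*I*√1995 ≈ 134.0*I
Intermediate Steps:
s(l) = 2*l
A(G, S) = -2*S (A(G, S) = 2*(0 - S) = 2*(-S) = -2*S)
M(u) = -5 - 4*u
c(m) = m^(3/2)
√(-17955 + M(-13)*c((6 - 5) - 1)) = √(-17955 + (-5 - 4*(-13))*((6 - 5) - 1)^(3/2)) = √(-17955 + (-5 + 52)*(1 - 1)^(3/2)) = √(-17955 + 47*0^(3/2)) = √(-17955 + 47*0) = √(-17955 + 0) = √(-17955) = 3*I*√1995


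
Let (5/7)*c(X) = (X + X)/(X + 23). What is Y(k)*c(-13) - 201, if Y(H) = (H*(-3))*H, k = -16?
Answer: 64863/25 ≈ 2594.5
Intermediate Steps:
c(X) = 14*X/(5*(23 + X)) (c(X) = 7*((X + X)/(X + 23))/5 = 7*((2*X)/(23 + X))/5 = 7*(2*X/(23 + X))/5 = 14*X/(5*(23 + X)))
Y(H) = -3*H² (Y(H) = (-3*H)*H = -3*H²)
Y(k)*c(-13) - 201 = (-3*(-16)²)*((14/5)*(-13)/(23 - 13)) - 201 = (-3*256)*((14/5)*(-13)/10) - 201 = -10752*(-13)/(5*10) - 201 = -768*(-91/25) - 201 = 69888/25 - 201 = 64863/25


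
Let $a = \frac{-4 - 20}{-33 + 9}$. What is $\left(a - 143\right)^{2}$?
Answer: $20164$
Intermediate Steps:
$a = 1$ ($a = - \frac{24}{-24} = \left(-24\right) \left(- \frac{1}{24}\right) = 1$)
$\left(a - 143\right)^{2} = \left(1 - 143\right)^{2} = \left(-142\right)^{2} = 20164$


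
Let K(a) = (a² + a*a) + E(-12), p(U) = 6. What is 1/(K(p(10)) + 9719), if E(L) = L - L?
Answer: 1/9791 ≈ 0.00010213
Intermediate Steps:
E(L) = 0
K(a) = 2*a² (K(a) = (a² + a*a) + 0 = (a² + a²) + 0 = 2*a² + 0 = 2*a²)
1/(K(p(10)) + 9719) = 1/(2*6² + 9719) = 1/(2*36 + 9719) = 1/(72 + 9719) = 1/9791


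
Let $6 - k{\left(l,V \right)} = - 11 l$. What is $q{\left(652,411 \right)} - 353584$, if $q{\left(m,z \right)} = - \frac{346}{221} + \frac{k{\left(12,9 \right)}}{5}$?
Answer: $- \frac{390681552}{1105} \approx -3.5356 \cdot 10^{5}$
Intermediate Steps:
$k{\left(l,V \right)} = 6 + 11 l$ ($k{\left(l,V \right)} = 6 - - 11 l = 6 + 11 l$)
$q{\left(m,z \right)} = \frac{28768}{1105}$ ($q{\left(m,z \right)} = - \frac{346}{221} + \frac{6 + 11 \cdot 12}{5} = \left(-346\right) \frac{1}{221} + \left(6 + 132\right) \frac{1}{5} = - \frac{346}{221} + 138 \cdot \frac{1}{5} = - \frac{346}{221} + \frac{138}{5} = \frac{28768}{1105}$)
$q{\left(652,411 \right)} - 353584 = \frac{28768}{1105} - 353584 = - \frac{390681552}{1105}$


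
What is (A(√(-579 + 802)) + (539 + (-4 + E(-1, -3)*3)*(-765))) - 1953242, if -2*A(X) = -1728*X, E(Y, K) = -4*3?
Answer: -1922103 + 864*√223 ≈ -1.9092e+6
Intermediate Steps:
E(Y, K) = -12
A(X) = 864*X (A(X) = -(-864)*X = 864*X)
(A(√(-579 + 802)) + (539 + (-4 + E(-1, -3)*3)*(-765))) - 1953242 = (864*√(-579 + 802) + (539 + (-4 - 12*3)*(-765))) - 1953242 = (864*√223 + (539 + (-4 - 36)*(-765))) - 1953242 = (864*√223 + (539 - 40*(-765))) - 1953242 = (864*√223 + (539 + 30600)) - 1953242 = (864*√223 + 31139) - 1953242 = (31139 + 864*√223) - 1953242 = -1922103 + 864*√223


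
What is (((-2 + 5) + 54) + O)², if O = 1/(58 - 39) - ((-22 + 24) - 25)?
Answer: 2313441/361 ≈ 6408.4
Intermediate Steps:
O = 438/19 (O = 1/19 - (2 - 25) = 1/19 - 1*(-23) = 1/19 + 23 = 438/19 ≈ 23.053)
(((-2 + 5) + 54) + O)² = (((-2 + 5) + 54) + 438/19)² = ((3 + 54) + 438/19)² = (57 + 438/19)² = (1521/19)² = 2313441/361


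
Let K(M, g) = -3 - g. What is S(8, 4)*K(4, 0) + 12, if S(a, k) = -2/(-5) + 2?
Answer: 24/5 ≈ 4.8000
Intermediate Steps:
S(a, k) = 12/5 (S(a, k) = -2*(-⅕) + 2 = ⅖ + 2 = 12/5)
S(8, 4)*K(4, 0) + 12 = 12*(-3 - 1*0)/5 + 12 = 12*(-3 + 0)/5 + 12 = (12/5)*(-3) + 12 = -36/5 + 12 = 24/5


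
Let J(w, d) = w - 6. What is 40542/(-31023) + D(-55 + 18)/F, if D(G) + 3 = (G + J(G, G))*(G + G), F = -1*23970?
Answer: -128372759/82624590 ≈ -1.5537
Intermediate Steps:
J(w, d) = -6 + w
F = -23970
D(G) = -3 + 2*G*(-6 + 2*G) (D(G) = -3 + (G + (-6 + G))*(G + G) = -3 + (-6 + 2*G)*(2*G) = -3 + 2*G*(-6 + 2*G))
40542/(-31023) + D(-55 + 18)/F = 40542/(-31023) + (-3 - 12*(-55 + 18) + 4*(-55 + 18)²)/(-23970) = 40542*(-1/31023) + (-3 - 12*(-37) + 4*(-37)²)*(-1/23970) = -13514/10341 + (-3 + 444 + 4*1369)*(-1/23970) = -13514/10341 + (-3 + 444 + 5476)*(-1/23970) = -13514/10341 + 5917*(-1/23970) = -13514/10341 - 5917/23970 = -128372759/82624590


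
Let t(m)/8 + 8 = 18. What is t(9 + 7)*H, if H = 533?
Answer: 42640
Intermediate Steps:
t(m) = 80 (t(m) = -64 + 8*18 = -64 + 144 = 80)
t(9 + 7)*H = 80*533 = 42640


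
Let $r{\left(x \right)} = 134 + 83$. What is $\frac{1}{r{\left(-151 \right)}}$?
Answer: $\frac{1}{217} \approx 0.0046083$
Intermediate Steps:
$r{\left(x \right)} = 217$
$\frac{1}{r{\left(-151 \right)}} = \frac{1}{217}$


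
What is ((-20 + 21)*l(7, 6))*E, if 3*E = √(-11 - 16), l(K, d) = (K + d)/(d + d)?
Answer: 13*I*√3/12 ≈ 1.8764*I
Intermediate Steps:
l(K, d) = (K + d)/(2*d) (l(K, d) = (K + d)/((2*d)) = (K + d)*(1/(2*d)) = (K + d)/(2*d))
E = I*√3 (E = √(-11 - 16)/3 = √(-27)/3 = (3*I*√3)/3 = I*√3 ≈ 1.732*I)
((-20 + 21)*l(7, 6))*E = ((-20 + 21)*((½)*(7 + 6)/6))*(I*√3) = (1*((½)*(⅙)*13))*(I*√3) = (1*(13/12))*(I*√3) = 13*(I*√3)/12 = 13*I*√3/12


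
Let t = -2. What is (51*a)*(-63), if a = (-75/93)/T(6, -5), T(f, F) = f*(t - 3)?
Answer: -5355/62 ≈ -86.371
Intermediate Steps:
T(f, F) = -5*f (T(f, F) = f*(-2 - 3) = f*(-5) = -5*f)
a = 5/186 (a = (-75/93)/((-5*6)) = -75*1/93/(-30) = -25/31*(-1/30) = 5/186 ≈ 0.026882)
(51*a)*(-63) = (51*(5/186))*(-63) = (85/62)*(-63) = -5355/62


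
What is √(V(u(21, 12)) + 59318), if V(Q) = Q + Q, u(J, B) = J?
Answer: 4*√3710 ≈ 243.64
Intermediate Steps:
V(Q) = 2*Q
√(V(u(21, 12)) + 59318) = √(2*21 + 59318) = √(42 + 59318) = √59360 = 4*√3710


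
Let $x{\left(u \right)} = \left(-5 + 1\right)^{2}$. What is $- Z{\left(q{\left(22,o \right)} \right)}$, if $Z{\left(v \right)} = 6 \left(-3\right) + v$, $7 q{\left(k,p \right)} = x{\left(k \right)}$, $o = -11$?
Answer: $\frac{110}{7} \approx 15.714$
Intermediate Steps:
$x{\left(u \right)} = 16$ ($x{\left(u \right)} = \left(-4\right)^{2} = 16$)
$q{\left(k,p \right)} = \frac{16}{7}$ ($q{\left(k,p \right)} = \frac{1}{7} \cdot 16 = \frac{16}{7}$)
$Z{\left(v \right)} = -18 + v$
$- Z{\left(q{\left(22,o \right)} \right)} = - (-18 + \frac{16}{7}) = \left(-1\right) \left(- \frac{110}{7}\right) = \frac{110}{7}$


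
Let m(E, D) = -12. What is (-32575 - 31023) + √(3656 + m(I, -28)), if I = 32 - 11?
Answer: -63598 + 2*√911 ≈ -63538.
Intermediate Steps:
I = 21
(-32575 - 31023) + √(3656 + m(I, -28)) = (-32575 - 31023) + √(3656 - 12) = -63598 + √3644 = -63598 + 2*√911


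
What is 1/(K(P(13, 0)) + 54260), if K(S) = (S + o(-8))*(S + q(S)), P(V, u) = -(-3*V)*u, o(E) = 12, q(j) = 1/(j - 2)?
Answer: 1/54254 ≈ 1.8432e-5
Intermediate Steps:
q(j) = 1/(-2 + j)
P(V, u) = 3*V*u (P(V, u) = -(-3)*V*u = 3*V*u)
K(S) = (12 + S)*(S + 1/(-2 + S)) (K(S) = (S + 12)*(S + 1/(-2 + S)) = (12 + S)*(S + 1/(-2 + S)))
1/(K(P(13, 0)) + 54260) = 1/((12 + 3*13*0 + (3*13*0)*(-2 + 3*13*0)*(12 + 3*13*0))/(-2 + 3*13*0) + 54260) = 1/((12 + 0 + 0*(-2 + 0)*(12 + 0))/(-2 + 0) + 54260) = 1/((12 + 0 + 0*(-2)*12)/(-2) + 54260) = 1/(-(12 + 0 + 0)/2 + 54260) = 1/(-½*12 + 54260) = 1/(-6 + 54260) = 1/54254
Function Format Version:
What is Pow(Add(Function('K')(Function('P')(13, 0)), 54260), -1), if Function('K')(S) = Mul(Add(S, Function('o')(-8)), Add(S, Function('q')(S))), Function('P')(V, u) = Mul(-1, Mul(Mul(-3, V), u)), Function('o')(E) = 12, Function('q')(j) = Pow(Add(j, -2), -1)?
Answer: Rational(1, 54254) ≈ 1.8432e-5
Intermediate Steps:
Function('q')(j) = Pow(Add(-2, j), -1)
Function('P')(V, u) = Mul(3, V, u) (Function('P')(V, u) = Mul(-1, Mul(-3, V, u)) = Mul(3, V, u))
Function('K')(S) = Mul(Add(12, S), Add(S, Pow(Add(-2, S), -1))) (Function('K')(S) = Mul(Add(S, 12), Add(S, Pow(Add(-2, S), -1))) = Mul(Add(12, S), Add(S, Pow(Add(-2, S), -1))))
Pow(Add(Function('K')(Function('P')(13, 0)), 54260), -1) = Pow(Add(Mul(Pow(Add(-2, Mul(3, 13, 0)), -1), Add(12, Mul(3, 13, 0), Mul(Mul(3, 13, 0), Add(-2, Mul(3, 13, 0)), Add(12, Mul(3, 13, 0))))), 54260), -1) = Pow(Add(Mul(Pow(Add(-2, 0), -1), Add(12, 0, Mul(0, Add(-2, 0), Add(12, 0)))), 54260), -1) = Pow(Add(Mul(Pow(-2, -1), Add(12, 0, Mul(0, -2, 12))), 54260), -1) = Pow(Add(Mul(Rational(-1, 2), Add(12, 0, 0)), 54260), -1) = Pow(Add(Mul(Rational(-1, 2), 12), 54260), -1) = Pow(Add(-6, 54260), -1) = Pow(54254, -1) = Rational(1, 54254)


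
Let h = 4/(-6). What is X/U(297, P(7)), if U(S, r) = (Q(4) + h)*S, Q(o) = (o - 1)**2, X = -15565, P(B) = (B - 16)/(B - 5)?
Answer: -283/45 ≈ -6.2889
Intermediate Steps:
P(B) = (-16 + B)/(-5 + B)
h = -2/3 (h = 4*(-1/6) = -2/3 ≈ -0.66667)
Q(o) = (-1 + o)**2
U(S, r) = 25*S/3 (U(S, r) = ((-1 + 4)**2 - 2/3)*S = (3**2 - 2/3)*S = (9 - 2/3)*S = 25*S/3)
X/U(297, P(7)) = -15565/((25/3)*297) = -15565/2475 = -15565*1/2475 = -283/45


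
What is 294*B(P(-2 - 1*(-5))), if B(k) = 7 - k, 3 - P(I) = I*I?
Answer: 3822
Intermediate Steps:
P(I) = 3 - I² (P(I) = 3 - I*I = 3 - I²)
294*B(P(-2 - 1*(-5))) = 294*(7 - (3 - (-2 - 1*(-5))²)) = 294*(7 - (3 - (-2 + 5)²)) = 294*(7 - (3 - 1*3²)) = 294*(7 - (3 - 1*9)) = 294*(7 - (3 - 9)) = 294*(7 - 1*(-6)) = 294*(7 + 6) = 294*13 = 3822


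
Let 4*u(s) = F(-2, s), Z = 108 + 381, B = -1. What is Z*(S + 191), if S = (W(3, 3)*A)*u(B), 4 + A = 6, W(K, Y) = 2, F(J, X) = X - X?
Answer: 93399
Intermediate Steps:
F(J, X) = 0
Z = 489
u(s) = 0 (u(s) = (1/4)*0 = 0)
A = 2 (A = -4 + 6 = 2)
S = 0 (S = (2*2)*0 = 4*0 = 0)
Z*(S + 191) = 489*(0 + 191) = 489*191 = 93399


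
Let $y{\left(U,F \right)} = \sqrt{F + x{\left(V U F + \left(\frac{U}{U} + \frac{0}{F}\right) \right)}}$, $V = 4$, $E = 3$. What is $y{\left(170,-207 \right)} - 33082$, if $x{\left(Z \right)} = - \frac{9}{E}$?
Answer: $-33082 + i \sqrt{210} \approx -33082.0 + 14.491 i$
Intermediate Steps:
$x{\left(Z \right)} = -3$ ($x{\left(Z \right)} = - \frac{9}{3} = \left(-9\right) \frac{1}{3} = -3$)
$y{\left(U,F \right)} = \sqrt{-3 + F}$ ($y{\left(U,F \right)} = \sqrt{F - 3} = \sqrt{-3 + F}$)
$y{\left(170,-207 \right)} - 33082 = \sqrt{-3 - 207} - 33082 = \sqrt{-210} - 33082 = i \sqrt{210} - 33082 = -33082 + i \sqrt{210}$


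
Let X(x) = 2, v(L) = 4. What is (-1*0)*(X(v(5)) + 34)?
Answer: 0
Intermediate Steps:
(-1*0)*(X(v(5)) + 34) = (-1*0)*(2 + 34) = 0*36 = 0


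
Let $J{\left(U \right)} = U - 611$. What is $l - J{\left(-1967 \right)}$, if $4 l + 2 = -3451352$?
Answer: $- \frac{1720521}{2} \approx -8.6026 \cdot 10^{5}$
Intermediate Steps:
$l = - \frac{1725677}{2}$ ($l = - \frac{1}{2} + \frac{1}{4} \left(-3451352\right) = - \frac{1}{2} - 862838 = - \frac{1725677}{2} \approx -8.6284 \cdot 10^{5}$)
$J{\left(U \right)} = -611 + U$
$l - J{\left(-1967 \right)} = - \frac{1725677}{2} - \left(-611 - 1967\right) = - \frac{1725677}{2} - -2578 = - \frac{1725677}{2} + 2578 = - \frac{1720521}{2}$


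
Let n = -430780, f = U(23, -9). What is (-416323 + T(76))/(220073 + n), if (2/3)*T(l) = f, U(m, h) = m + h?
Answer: 416302/210707 ≈ 1.9757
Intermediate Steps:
U(m, h) = h + m
f = 14 (f = -9 + 23 = 14)
T(l) = 21 (T(l) = (3/2)*14 = 21)
(-416323 + T(76))/(220073 + n) = (-416323 + 21)/(220073 - 430780) = -416302/(-210707) = -416302*(-1/210707) = 416302/210707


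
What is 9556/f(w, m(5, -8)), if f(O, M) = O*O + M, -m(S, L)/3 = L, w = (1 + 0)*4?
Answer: 2389/10 ≈ 238.90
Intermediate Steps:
w = 4 (w = 1*4 = 4)
m(S, L) = -3*L
f(O, M) = M + O² (f(O, M) = O² + M = M + O²)
9556/f(w, m(5, -8)) = 9556/(-3*(-8) + 4²) = 9556/(24 + 16) = 9556/40 = 9556*(1/40) = 2389/10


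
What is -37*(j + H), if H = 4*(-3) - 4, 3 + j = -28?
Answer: 1739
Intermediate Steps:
j = -31 (j = -3 - 28 = -31)
H = -16 (H = -12 - 4 = -16)
-37*(j + H) = -37*(-31 - 16) = -37*(-47) = 1739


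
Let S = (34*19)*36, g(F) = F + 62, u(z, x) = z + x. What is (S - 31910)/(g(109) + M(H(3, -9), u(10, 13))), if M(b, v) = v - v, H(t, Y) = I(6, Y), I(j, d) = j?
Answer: -8654/171 ≈ -50.608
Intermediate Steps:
u(z, x) = x + z
H(t, Y) = 6
g(F) = 62 + F
M(b, v) = 0
S = 23256 (S = 646*36 = 23256)
(S - 31910)/(g(109) + M(H(3, -9), u(10, 13))) = (23256 - 31910)/((62 + 109) + 0) = -8654/(171 + 0) = -8654/171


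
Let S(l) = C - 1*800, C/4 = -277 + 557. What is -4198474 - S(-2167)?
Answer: -4198794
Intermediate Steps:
C = 1120 (C = 4*(-277 + 557) = 4*280 = 1120)
S(l) = 320 (S(l) = 1120 - 1*800 = 1120 - 800 = 320)
-4198474 - S(-2167) = -4198474 - 1*320 = -4198474 - 320 = -4198794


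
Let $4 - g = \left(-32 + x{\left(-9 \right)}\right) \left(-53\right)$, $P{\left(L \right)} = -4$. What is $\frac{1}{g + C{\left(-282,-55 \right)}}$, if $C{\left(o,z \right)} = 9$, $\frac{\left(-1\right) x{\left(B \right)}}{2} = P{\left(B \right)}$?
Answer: $- \frac{1}{1259} \approx -0.00079428$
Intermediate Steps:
$x{\left(B \right)} = 8$ ($x{\left(B \right)} = \left(-2\right) \left(-4\right) = 8$)
$g = -1268$ ($g = 4 - \left(-32 + 8\right) \left(-53\right) = 4 - \left(-24\right) \left(-53\right) = 4 - 1272 = -1268$)
$\frac{1}{g + C{\left(-282,-55 \right)}} = \frac{1}{-1268 + 9} = \frac{1}{-1259} = - \frac{1}{1259}$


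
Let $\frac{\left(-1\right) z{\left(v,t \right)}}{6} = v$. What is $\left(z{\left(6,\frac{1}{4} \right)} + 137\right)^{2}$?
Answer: $10201$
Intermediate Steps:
$z{\left(v,t \right)} = - 6 v$
$\left(z{\left(6,\frac{1}{4} \right)} + 137\right)^{2} = \left(\left(-6\right) 6 + 137\right)^{2} = \left(-36 + 137\right)^{2} = 101^{2} = 10201$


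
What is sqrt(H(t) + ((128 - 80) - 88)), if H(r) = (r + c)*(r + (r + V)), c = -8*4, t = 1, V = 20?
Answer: 19*I*sqrt(2) ≈ 26.87*I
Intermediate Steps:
c = -32
H(r) = (-32 + r)*(20 + 2*r) (H(r) = (r - 32)*(r + (r + 20)) = (-32 + r)*(r + (20 + r)) = (-32 + r)*(20 + 2*r))
sqrt(H(t) + ((128 - 80) - 88)) = sqrt((-640 - 44*1 + 2*1**2) + ((128 - 80) - 88)) = sqrt((-640 - 44 + 2*1) + (48 - 88)) = sqrt((-640 - 44 + 2) - 40) = sqrt(-682 - 40) = sqrt(-722) = 19*I*sqrt(2)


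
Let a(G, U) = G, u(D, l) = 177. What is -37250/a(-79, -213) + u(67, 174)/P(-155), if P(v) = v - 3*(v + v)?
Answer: 28882733/61225 ≈ 471.75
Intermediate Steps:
P(v) = -5*v (P(v) = v - 6*v = -5*v)
-37250/a(-79, -213) + u(67, 174)/P(-155) = -37250/(-79) + 177/((-5*(-155))) = -37250*(-1/79) + 177/775 = 37250/79 + 177*(1/775) = 37250/79 + 177/775 = 28882733/61225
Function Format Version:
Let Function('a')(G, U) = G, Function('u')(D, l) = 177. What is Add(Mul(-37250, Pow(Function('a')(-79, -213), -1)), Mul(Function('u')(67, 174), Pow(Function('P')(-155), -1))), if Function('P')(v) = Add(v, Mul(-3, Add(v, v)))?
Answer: Rational(28882733, 61225) ≈ 471.75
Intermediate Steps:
Function('P')(v) = Mul(-5, v) (Function('P')(v) = Add(v, Mul(-3, Mul(2, v))) = Add(v, Mul(-6, v)) = Mul(-5, v))
Add(Mul(-37250, Pow(Function('a')(-79, -213), -1)), Mul(Function('u')(67, 174), Pow(Function('P')(-155), -1))) = Add(Mul(-37250, Pow(-79, -1)), Mul(177, Pow(Mul(-5, -155), -1))) = Add(Mul(-37250, Rational(-1, 79)), Mul(177, Pow(775, -1))) = Add(Rational(37250, 79), Mul(177, Rational(1, 775))) = Add(Rational(37250, 79), Rational(177, 775)) = Rational(28882733, 61225)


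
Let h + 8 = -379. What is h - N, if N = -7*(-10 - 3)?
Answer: -478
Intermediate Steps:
h = -387 (h = -8 - 379 = -387)
N = 91 (N = -7*(-13) = 91)
h - N = -387 - 1*91 = -387 - 91 = -478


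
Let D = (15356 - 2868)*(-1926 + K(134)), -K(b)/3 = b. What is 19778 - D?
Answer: 29091842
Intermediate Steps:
K(b) = -3*b
D = -29072064 (D = (15356 - 2868)*(-1926 - 3*134) = 12488*(-1926 - 402) = 12488*(-2328) = -29072064)
19778 - D = 19778 - 1*(-29072064) = 19778 + 29072064 = 29091842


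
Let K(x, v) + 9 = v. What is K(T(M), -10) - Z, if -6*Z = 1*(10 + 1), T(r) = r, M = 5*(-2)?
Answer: -103/6 ≈ -17.167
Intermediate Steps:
M = -10
K(x, v) = -9 + v
Z = -11/6 (Z = -(10 + 1)/6 = -11/6 ≈ -1.8333)
K(T(M), -10) - Z = (-9 - 10) - 1*(-11/6) = -19 + 11/6 = -103/6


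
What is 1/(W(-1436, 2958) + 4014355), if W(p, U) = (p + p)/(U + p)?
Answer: 761/3054922719 ≈ 2.4911e-7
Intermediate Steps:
W(p, U) = 2*p/(U + p) (W(p, U) = (2*p)/(U + p) = 2*p/(U + p))
1/(W(-1436, 2958) + 4014355) = 1/(2*(-1436)/(2958 - 1436) + 4014355) = 1/(2*(-1436)/1522 + 4014355) = 1/(2*(-1436)*(1/1522) + 4014355) = 1/(-1436/761 + 4014355) = 1/(3054922719/761) = 761/3054922719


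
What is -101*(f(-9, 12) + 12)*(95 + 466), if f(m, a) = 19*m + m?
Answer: 9519048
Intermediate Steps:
f(m, a) = 20*m
-101*(f(-9, 12) + 12)*(95 + 466) = -101*(20*(-9) + 12)*(95 + 466) = -101*(-180 + 12)*561 = -(-16968)*561 = -101*(-94248) = 9519048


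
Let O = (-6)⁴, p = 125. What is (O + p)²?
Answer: 2019241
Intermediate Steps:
O = 1296
(O + p)² = (1296 + 125)² = 1421² = 2019241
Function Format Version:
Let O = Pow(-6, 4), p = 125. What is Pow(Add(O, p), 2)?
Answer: 2019241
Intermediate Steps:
O = 1296
Pow(Add(O, p), 2) = Pow(Add(1296, 125), 2) = Pow(1421, 2) = 2019241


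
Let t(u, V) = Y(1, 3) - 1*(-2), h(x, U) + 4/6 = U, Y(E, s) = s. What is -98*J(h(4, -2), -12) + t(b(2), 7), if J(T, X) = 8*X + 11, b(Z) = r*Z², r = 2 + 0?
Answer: 8335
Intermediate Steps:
r = 2
h(x, U) = -⅔ + U
b(Z) = 2*Z²
J(T, X) = 11 + 8*X
t(u, V) = 5 (t(u, V) = 3 - 1*(-2) = 3 + 2 = 5)
-98*J(h(4, -2), -12) + t(b(2), 7) = -98*(11 + 8*(-12)) + 5 = -98*(11 - 96) + 5 = -98*(-85) + 5 = 8330 + 5 = 8335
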